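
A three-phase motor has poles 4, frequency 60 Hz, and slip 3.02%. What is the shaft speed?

n_s = 120f/p = 120×60/4 = 1800 rpm
n = n_s(1 − s) = 1800 × (1 − 0.0302) = 1746 rpm

1746 rpm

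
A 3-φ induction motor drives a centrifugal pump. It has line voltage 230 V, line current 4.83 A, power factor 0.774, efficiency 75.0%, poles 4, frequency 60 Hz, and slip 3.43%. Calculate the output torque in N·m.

6.14 N·m

P_in = √3·V·I·cosφ = 1.732 × 230 × 4.83 × 0.774 = 1489 W
P_out = η·P_in = 0.75 × 1489 = 1117 W
n_s = 120×60/4 = 1800 rpm; n = 1800×(1−0.0343) = 1738 rpm
ω = 2π×1738/60 = 182 rad/s
τ = P_out/ω = 1117/182 = 6.14 N·m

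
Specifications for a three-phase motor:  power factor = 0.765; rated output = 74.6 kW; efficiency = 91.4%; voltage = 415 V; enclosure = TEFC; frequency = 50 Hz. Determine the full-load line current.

P_out = 74.6 kW = 74600 W
P_in = P_out / η = 74600 / 0.914 = 81619 W
I_L = P_in / (√3·V_L·cosφ) = 81619 / (1.732 × 415 × 0.765) = 148 A

148 A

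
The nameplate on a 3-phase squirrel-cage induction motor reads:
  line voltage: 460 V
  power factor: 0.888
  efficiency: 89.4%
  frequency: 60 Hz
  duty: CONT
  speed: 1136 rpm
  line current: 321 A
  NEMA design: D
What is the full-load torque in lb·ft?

1260 lb·ft

P_in = √3·V·I·cosφ = 1.732 × 460 × 321 × 0.888 = 227103 W
P_out = η·P_in = 0.894 × 227103 = 203030 W
n = 1136 rpm
ω = 2π×1136/60 = 119 rad/s
τ = P_out/ω = 203030/119 = 1706 N·m
In lb·ft: 1706/1.356 = 1260 lb·ft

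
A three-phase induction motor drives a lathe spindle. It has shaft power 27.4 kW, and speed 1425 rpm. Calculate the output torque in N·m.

184 N·m

ω = 2π × 1425/60 = 149.2 rad/s
τ = P/ω = 27400/149.2 = 184 N·m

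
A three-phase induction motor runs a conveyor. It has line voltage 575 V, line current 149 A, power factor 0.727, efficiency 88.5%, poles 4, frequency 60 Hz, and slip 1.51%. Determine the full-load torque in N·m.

514 N·m

P_in = √3·V·I·cosφ = 1.732 × 575 × 149 × 0.727 = 107879 W
P_out = η·P_in = 0.885 × 107879 = 95473 W
n_s = 120×60/4 = 1800 rpm; n = 1800×(1−0.0151) = 1773 rpm
ω = 2π×1773/60 = 185.7 rad/s
τ = P_out/ω = 95473/185.7 = 514 N·m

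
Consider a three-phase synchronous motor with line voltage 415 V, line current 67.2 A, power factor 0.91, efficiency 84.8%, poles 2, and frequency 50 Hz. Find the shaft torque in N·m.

P_in = √3·V·I·cosφ = 1.732 × 415 × 67.2 × 0.91 = 43955 W
P_out = η·P_in = 0.848 × 43955 = 37274 W
n = n_s = 120×50/2 = 3000 rpm (synchronous)
ω = 2π×3000/60 = 314.2 rad/s
τ = P_out/ω = 37274/314.2 = 119 N·m

119 N·m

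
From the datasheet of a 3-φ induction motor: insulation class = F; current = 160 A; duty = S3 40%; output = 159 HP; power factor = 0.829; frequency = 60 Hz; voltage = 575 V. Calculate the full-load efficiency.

89.8 %

P_out = 159 × 746 = 118614 W
P_in = √3·V_L·I_L·cosφ = 1.732 × 575 × 160 × 0.829 = 132096 W
η = P_out / P_in = 118614 / 132096 = 0.898 = 89.8%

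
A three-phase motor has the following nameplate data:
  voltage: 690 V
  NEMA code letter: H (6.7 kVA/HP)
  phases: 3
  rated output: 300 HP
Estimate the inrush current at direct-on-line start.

S_LR = 6.7 × 300 = 2010 kVA
I_LR = S_LR/(√3·V_L) = 2010000/(1.732×690) = 1680 A

1680 A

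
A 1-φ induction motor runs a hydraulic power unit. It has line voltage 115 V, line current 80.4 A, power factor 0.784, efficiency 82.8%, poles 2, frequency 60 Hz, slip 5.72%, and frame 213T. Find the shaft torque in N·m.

P_in = V·I·cosφ = 115 × 80.4 × 0.784 = 7249 W
P_out = η·P_in = 0.828 × 7249 = 6002 W
n_s = 120×60/2 = 3600 rpm; n = 3600×(1−0.0572) = 3394 rpm
ω = 2π×3394/60 = 355.4 rad/s
τ = P_out/ω = 6002/355.4 = 16.9 N·m

16.9 N·m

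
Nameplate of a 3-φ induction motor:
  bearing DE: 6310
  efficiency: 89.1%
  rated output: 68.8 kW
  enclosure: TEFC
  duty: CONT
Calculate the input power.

77.2 kW

P_out = 68800 W
P_in = P_out/η = 68800/0.891 = 77217 W = 77.2 kW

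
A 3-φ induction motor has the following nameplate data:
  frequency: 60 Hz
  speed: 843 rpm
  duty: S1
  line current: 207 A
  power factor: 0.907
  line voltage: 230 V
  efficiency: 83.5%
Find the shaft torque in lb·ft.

P_in = √3·V·I·cosφ = 1.732 × 230 × 207 × 0.907 = 74792 W
P_out = η·P_in = 0.835 × 74792 = 62451 W
n = 843 rpm
ω = 2π×843/60 = 88.28 rad/s
τ = P_out/ω = 62451/88.28 = 707.4 N·m
In lb·ft: 707.4/1.356 = 522 lb·ft

522 lb·ft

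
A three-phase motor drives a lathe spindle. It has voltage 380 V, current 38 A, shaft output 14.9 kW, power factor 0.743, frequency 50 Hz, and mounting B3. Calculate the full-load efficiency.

P_out = 14.9 kW = 14900 W
P_in = √3·V_L·I_L·cosφ = 1.732 × 380 × 38 × 0.743 = 18582 W
η = P_out / P_in = 14900 / 18582 = 0.802 = 80.2%

80.2 %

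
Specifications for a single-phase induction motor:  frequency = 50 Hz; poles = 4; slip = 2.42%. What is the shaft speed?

n_s = 120f/p = 120×50/4 = 1500 rpm
n = n_s(1 − s) = 1500 × (1 − 0.0242) = 1464 rpm

1464 rpm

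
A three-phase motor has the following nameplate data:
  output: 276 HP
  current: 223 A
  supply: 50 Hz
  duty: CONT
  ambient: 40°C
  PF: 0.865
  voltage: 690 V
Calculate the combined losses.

P_in = √3·V·I·cosφ = 1.732×690×223×0.865 = 230525 W
P_out = 276×746 = 205896 W
Losses = P_in − P_out = 230525 − 205896 = 24629 W

24600 W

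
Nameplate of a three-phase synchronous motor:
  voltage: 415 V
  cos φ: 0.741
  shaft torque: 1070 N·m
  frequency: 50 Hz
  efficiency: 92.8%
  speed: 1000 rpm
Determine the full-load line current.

ω = 2π×1000/60 = 104.7 rad/s; P_out = τω = 1070 × 104.7 = 112029 W
P_in = P_out / η = 112029 / 0.928 = 120721 W
I_L = P_in / (√3·V_L·cosφ) = 120721 / (1.732 × 415 × 0.741) = 227 A

227 A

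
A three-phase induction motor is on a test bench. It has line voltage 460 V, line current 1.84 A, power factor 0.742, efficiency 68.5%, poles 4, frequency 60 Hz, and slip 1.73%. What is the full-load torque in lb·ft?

P_in = √3·V·I·cosφ = 1.732 × 460 × 1.84 × 0.742 = 1088 W
P_out = η·P_in = 0.685 × 1088 = 745 W
n_s = 120×60/4 = 1800 rpm; n = 1800×(1−0.0173) = 1769 rpm
ω = 2π×1769/60 = 185.2 rad/s
τ = P_out/ω = 745/185.2 = 4.023 N·m
In lb·ft: 4.023/1.356 = 2.97 lb·ft

2.97 lb·ft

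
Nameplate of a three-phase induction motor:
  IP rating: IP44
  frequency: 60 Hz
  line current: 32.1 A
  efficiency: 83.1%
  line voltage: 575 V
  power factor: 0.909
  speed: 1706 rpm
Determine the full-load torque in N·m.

P_in = √3·V·I·cosφ = 1.732 × 575 × 32.1 × 0.909 = 29059 W
P_out = η·P_in = 0.831 × 29059 = 24148 W
n = 1706 rpm
ω = 2π×1706/60 = 178.7 rad/s
τ = P_out/ω = 24148/178.7 = 135 N·m

135 N·m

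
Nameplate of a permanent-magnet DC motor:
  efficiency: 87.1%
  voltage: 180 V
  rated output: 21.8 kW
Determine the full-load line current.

P_out = 21.8 kW = 21800 W
P_in = P_out / η = 21800 / 0.871 = 25029 W
I = P_in / V = 25029 / 180 = 139 A

139 A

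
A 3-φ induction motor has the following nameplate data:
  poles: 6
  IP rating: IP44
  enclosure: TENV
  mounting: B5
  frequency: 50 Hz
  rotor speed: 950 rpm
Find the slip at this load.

n_s = 120f/p = 120×50/6 = 1000 rpm
s = (n_s − n)/n_s = (1000 − 950)/1000 = 0.0500

5.00 %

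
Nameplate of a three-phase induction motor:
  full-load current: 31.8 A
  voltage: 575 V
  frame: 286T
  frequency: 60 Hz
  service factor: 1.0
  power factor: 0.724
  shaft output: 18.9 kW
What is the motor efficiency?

82.4 %

P_out = 18.9 kW = 18900 W
P_in = √3·V_L·I_L·cosφ = 1.732 × 575 × 31.8 × 0.724 = 22929 W
η = P_out / P_in = 18900 / 22929 = 0.824 = 82.4%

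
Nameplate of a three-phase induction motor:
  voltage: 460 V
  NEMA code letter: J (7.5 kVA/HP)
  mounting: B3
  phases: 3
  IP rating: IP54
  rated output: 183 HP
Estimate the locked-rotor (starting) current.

1720 A

S_LR = 7.5 × 183 = 1372.5 kVA
I_LR = S_LR/(√3·V_L) = 1372500/(1.732×460) = 1720 A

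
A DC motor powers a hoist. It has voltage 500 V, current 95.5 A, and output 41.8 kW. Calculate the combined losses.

5950 W

P_in = V·I = 500×95.5 = 47750 W
P_out = 41800 W
Losses = P_in − P_out = 47750 − 41800 = 5950 W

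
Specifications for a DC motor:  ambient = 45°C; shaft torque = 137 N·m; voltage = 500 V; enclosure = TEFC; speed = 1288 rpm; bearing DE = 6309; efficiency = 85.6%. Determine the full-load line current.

ω = 2π×1288/60 = 134.9 rad/s; P_out = τω = 137 × 134.9 = 18481 W
P_in = P_out / η = 18481 / 0.856 = 21590 W
I = P_in / V = 21590 / 500 = 43.2 A

43.2 A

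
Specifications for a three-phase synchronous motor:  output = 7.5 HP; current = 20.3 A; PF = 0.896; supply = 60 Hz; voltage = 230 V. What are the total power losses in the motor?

1650 W

P_in = √3·V·I·cosφ = 1.732×230×20.3×0.896 = 7246 W
P_out = 7.5×746 = 5595 W
Losses = P_in − P_out = 7246 − 5595 = 1651 W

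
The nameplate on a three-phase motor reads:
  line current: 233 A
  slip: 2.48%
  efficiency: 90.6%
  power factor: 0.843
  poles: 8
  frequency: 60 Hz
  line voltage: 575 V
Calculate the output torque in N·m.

P_in = √3·V·I·cosφ = 1.732 × 575 × 233 × 0.843 = 195614 W
P_out = η·P_in = 0.906 × 195614 = 177226 W
n_s = 120×60/8 = 900 rpm; n = 900×(1−0.0248) = 878 rpm
ω = 2π×878/60 = 91.94 rad/s
τ = P_out/ω = 177226/91.94 = 1930 N·m

1930 N·m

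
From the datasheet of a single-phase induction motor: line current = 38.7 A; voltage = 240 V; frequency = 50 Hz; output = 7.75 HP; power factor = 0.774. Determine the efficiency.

P_out = 7.75 × 746 = 5782 W
P_in = V·I·cosφ = 240 × 38.7 × 0.774 = 7189 W
η = P_out / P_in = 5782 / 7189 = 0.804 = 80.4%

80.4 %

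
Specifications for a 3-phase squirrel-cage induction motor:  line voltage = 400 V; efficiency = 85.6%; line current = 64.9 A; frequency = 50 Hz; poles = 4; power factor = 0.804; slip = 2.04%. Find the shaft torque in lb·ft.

148 lb·ft

P_in = √3·V·I·cosφ = 1.732 × 400 × 64.9 × 0.804 = 36150 W
P_out = η·P_in = 0.856 × 36150 = 30944 W
n_s = 120×50/4 = 1500 rpm; n = 1500×(1−0.0204) = 1469 rpm
ω = 2π×1469/60 = 153.8 rad/s
τ = P_out/ω = 30944/153.8 = 201.2 N·m
In lb·ft: 201.2/1.356 = 148 lb·ft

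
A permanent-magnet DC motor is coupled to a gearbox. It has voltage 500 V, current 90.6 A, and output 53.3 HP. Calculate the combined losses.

5.54 kW

P_in = V·I = 500×90.6 = 45300 W
P_out = 53.3×746 = 39762 W
Losses = P_in − P_out = 45300 − 39762 = 5538 W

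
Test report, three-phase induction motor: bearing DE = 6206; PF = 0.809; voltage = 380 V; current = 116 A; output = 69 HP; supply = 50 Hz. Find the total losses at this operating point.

P_in = √3·V·I·cosφ = 1.732×380×116×0.809 = 61764 W
P_out = 69×746 = 51474 W
Losses = P_in − P_out = 61764 − 51474 = 10290 W

10.3 kW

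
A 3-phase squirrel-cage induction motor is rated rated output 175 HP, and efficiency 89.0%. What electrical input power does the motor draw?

P_out = 175 × 746 = 130550 W
P_in = P_out/η = 130550/0.89 = 146685 W = 147 kW

147 kW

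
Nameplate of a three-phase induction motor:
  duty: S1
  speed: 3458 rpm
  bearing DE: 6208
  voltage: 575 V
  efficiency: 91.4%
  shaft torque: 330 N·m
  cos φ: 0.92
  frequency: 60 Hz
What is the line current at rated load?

ω = 2π×3458/60 = 362.1 rad/s; P_out = τω = 330 × 362.1 = 119493 W
P_in = P_out / η = 119493 / 0.914 = 130736 W
I_L = P_in / (√3·V_L·cosφ) = 130736 / (1.732 × 575 × 0.92) = 143 A

143 A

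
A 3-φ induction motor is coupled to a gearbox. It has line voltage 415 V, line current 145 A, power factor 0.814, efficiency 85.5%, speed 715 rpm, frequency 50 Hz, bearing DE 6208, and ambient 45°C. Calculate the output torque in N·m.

969 N·m

P_in = √3·V·I·cosφ = 1.732 × 415 × 145 × 0.814 = 84838 W
P_out = η·P_in = 0.855 × 84838 = 72536 W
n = 715 rpm
ω = 2π×715/60 = 74.87 rad/s
τ = P_out/ω = 72536/74.87 = 969 N·m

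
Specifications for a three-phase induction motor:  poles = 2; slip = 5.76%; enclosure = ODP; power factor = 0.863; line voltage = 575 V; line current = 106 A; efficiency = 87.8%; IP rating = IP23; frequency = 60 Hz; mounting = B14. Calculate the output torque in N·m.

225 N·m

P_in = √3·V·I·cosφ = 1.732 × 575 × 106 × 0.863 = 91103 W
P_out = η·P_in = 0.878 × 91103 = 79988 W
n_s = 120×60/2 = 3600 rpm; n = 3600×(1−0.0576) = 3393 rpm
ω = 2π×3393/60 = 355.3 rad/s
τ = P_out/ω = 79988/355.3 = 225 N·m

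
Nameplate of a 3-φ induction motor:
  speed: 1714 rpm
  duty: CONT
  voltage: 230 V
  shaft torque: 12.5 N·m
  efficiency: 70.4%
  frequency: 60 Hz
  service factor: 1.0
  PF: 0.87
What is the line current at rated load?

ω = 2π×1714/60 = 179.5 rad/s; P_out = τω = 12.5 × 179.5 = 2244 W
P_in = P_out / η = 2244 / 0.704 = 3188 W
I_L = P_in / (√3·V_L·cosφ) = 3188 / (1.732 × 230 × 0.87) = 9.2 A

9.2 A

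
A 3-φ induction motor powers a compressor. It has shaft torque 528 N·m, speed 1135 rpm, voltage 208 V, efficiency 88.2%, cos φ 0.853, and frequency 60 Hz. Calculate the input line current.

232 A

ω = 2π×1135/60 = 118.9 rad/s; P_out = τω = 528 × 118.9 = 62779 W
P_in = P_out / η = 62779 / 0.882 = 71178 W
I_L = P_in / (√3·V_L·cosφ) = 71178 / (1.732 × 208 × 0.853) = 232 A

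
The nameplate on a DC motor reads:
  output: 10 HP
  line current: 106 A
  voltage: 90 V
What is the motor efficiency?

78.2 %

P_out = 10 × 746 = 7460 W
P_in = V·I = 90 × 106 = 9540 W
η = P_out / P_in = 7460 / 9540 = 0.782 = 78.2%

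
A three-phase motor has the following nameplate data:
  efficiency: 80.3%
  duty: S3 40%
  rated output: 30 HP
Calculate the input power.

27.9 kW

P_out = 30 × 746 = 22380 W
P_in = P_out/η = 22380/0.803 = 27870 W = 27.9 kW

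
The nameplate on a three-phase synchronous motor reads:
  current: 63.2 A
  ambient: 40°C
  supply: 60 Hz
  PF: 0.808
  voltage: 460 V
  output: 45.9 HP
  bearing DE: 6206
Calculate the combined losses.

P_in = √3·V·I·cosφ = 1.732×460×63.2×0.808 = 40685 W
P_out = 45.9×746 = 34241 W
Losses = P_in − P_out = 40685 − 34241 = 6444 W

6.44 kW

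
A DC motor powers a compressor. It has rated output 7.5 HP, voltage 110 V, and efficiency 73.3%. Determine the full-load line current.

69.4 A

P_out = 7.5 × 746 = 5595 W
P_in = P_out / η = 5595 / 0.733 = 7633 W
I = P_in / V = 7633 / 110 = 69.4 A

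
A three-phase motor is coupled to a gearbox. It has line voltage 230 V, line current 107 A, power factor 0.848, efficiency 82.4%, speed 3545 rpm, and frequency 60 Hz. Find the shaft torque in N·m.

P_in = √3·V·I·cosφ = 1.732 × 230 × 107 × 0.848 = 36146 W
P_out = η·P_in = 0.824 × 36146 = 29784 W
n = 3545 rpm
ω = 2π×3545/60 = 371.2 rad/s
τ = P_out/ω = 29784/371.2 = 80.2 N·m

80.2 N·m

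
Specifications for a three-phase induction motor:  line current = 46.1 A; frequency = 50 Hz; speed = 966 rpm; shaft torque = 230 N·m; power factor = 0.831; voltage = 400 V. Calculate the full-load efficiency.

ω = 2π × 966/60 = 101.2 rad/s; P_out = τω = 230 × 101.2 = 23276 W
P_in = √3·V_L·I_L·cosφ = 1.732 × 400 × 46.1 × 0.831 = 26541 W
η = P_out / P_in = 23276 / 26541 = 0.877 = 87.7%

87.7 %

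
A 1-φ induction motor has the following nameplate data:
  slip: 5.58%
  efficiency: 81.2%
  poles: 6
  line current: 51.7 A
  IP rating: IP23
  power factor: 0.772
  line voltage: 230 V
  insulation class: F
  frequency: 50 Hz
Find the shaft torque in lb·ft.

P_in = V·I·cosφ = 230 × 51.7 × 0.772 = 9180 W
P_out = η·P_in = 0.812 × 9180 = 7454 W
n_s = 120×50/6 = 1000 rpm; n = 1000×(1−0.0558) = 944 rpm
ω = 2π×944/60 = 98.86 rad/s
τ = P_out/ω = 7454/98.86 = 75.4 N·m
In lb·ft: 75.4/1.356 = 55.6 lb·ft

55.6 lb·ft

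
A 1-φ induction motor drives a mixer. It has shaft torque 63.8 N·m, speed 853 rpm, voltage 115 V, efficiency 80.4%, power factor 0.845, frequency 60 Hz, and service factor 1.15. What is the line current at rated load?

72.9 A

ω = 2π×853/60 = 89.33 rad/s; P_out = τω = 63.8 × 89.33 = 5699 W
P_in = P_out / η = 5699 / 0.804 = 7088 W
I = P_in / (V·cosφ) = 7088 / (115 × 0.845) = 72.9 A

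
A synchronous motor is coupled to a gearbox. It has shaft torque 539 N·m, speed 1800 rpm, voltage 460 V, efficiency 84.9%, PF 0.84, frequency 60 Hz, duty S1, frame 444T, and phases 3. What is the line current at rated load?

ω = 2π×1800/60 = 188.5 rad/s; P_out = τω = 539 × 188.5 = 101602 W
P_in = P_out / η = 101602 / 0.849 = 119673 W
I_L = P_in / (√3·V_L·cosφ) = 119673 / (1.732 × 460 × 0.84) = 179 A

179 A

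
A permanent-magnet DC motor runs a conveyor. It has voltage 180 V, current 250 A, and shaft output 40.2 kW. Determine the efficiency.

89.3 %

P_out = 40.2 kW = 40200 W
P_in = V·I = 180 × 250 = 45000 W
η = P_out / P_in = 40200 / 45000 = 0.893 = 89.3%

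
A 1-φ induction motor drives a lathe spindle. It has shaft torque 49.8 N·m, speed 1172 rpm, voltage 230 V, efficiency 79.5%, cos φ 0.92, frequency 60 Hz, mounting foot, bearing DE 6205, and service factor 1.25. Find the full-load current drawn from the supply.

36.3 A

ω = 2π×1172/60 = 122.7 rad/s; P_out = τω = 49.8 × 122.7 = 6110 W
P_in = P_out / η = 6110 / 0.795 = 7686 W
I = P_in / (V·cosφ) = 7686 / (230 × 0.92) = 36.3 A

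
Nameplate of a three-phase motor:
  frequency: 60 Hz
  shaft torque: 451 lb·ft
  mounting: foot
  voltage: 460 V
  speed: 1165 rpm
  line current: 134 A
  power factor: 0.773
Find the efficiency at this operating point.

τ = 451 lb·ft × 1.356 = 611.6 N·m
ω = 2π × 1165/60 = 122 rad/s; P_out = τω = 611.6 × 122 = 74615 W
P_in = √3·V_L·I_L·cosφ = 1.732 × 460 × 134 × 0.773 = 82526 W
η = P_out / P_in = 74615 / 82526 = 0.904 = 90.4%

90.4 %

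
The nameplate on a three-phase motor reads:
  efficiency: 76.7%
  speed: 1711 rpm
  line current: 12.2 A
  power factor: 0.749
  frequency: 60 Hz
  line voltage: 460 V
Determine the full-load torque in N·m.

31.2 N·m

P_in = √3·V·I·cosφ = 1.732 × 460 × 12.2 × 0.749 = 7280 W
P_out = η·P_in = 0.767 × 7280 = 5584 W
n = 1711 rpm
ω = 2π×1711/60 = 179.2 rad/s
τ = P_out/ω = 5584/179.2 = 31.2 N·m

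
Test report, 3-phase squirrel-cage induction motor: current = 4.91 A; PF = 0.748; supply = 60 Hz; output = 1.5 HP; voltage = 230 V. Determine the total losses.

P_in = √3·V·I·cosφ = 1.732×230×4.91×0.748 = 1463 W
P_out = 1.5×746 = 1119 W
Losses = P_in − P_out = 1463 − 1119 = 344 W

344 W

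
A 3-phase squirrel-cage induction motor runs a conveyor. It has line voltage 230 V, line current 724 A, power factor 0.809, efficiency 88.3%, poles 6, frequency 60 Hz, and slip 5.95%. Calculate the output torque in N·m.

1740 N·m

P_in = √3·V·I·cosφ = 1.732 × 230 × 724 × 0.809 = 233326 W
P_out = η·P_in = 0.883 × 233326 = 206027 W
n_s = 120×60/6 = 1200 rpm; n = 1200×(1−0.0595) = 1129 rpm
ω = 2π×1129/60 = 118.2 rad/s
τ = P_out/ω = 206027/118.2 = 1740 N·m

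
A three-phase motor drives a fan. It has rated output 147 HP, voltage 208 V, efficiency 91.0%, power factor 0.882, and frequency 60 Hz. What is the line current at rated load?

P_out = 147 × 746 = 109662 W
P_in = P_out / η = 109662 / 0.910 = 120508 W
I_L = P_in / (√3·V_L·cosφ) = 120508 / (1.732 × 208 × 0.882) = 379 A

379 A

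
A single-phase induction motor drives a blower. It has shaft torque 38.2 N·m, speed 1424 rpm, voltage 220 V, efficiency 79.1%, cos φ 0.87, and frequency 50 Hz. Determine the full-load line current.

37.6 A

ω = 2π×1424/60 = 149.1 rad/s; P_out = τω = 38.2 × 149.1 = 5696 W
P_in = P_out / η = 5696 / 0.791 = 7201 W
I = P_in / (V·cosφ) = 7201 / (220 × 0.87) = 37.6 A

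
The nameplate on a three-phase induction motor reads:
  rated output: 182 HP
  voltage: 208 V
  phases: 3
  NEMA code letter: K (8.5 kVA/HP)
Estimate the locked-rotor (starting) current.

S_LR = 8.5 × 182 = 1547 kVA
I_LR = S_LR/(√3·V_L) = 1547000/(1.732×208) = 4290 A

4290 A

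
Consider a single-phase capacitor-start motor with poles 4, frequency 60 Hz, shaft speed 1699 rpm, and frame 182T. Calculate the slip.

n_s = 120f/p = 120×60/4 = 1800 rpm
s = (n_s − n)/n_s = (1800 − 1699)/1800 = 0.0561

5.6 %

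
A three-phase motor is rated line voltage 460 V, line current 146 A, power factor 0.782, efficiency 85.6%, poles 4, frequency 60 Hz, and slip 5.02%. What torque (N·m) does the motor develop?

P_in = √3·V·I·cosφ = 1.732 × 460 × 146 × 0.782 = 90963 W
P_out = η·P_in = 0.856 × 90963 = 77864 W
n_s = 120×60/4 = 1800 rpm; n = 1800×(1−0.0502) = 1710 rpm
ω = 2π×1710/60 = 179.1 rad/s
τ = P_out/ω = 77864/179.1 = 435 N·m

435 N·m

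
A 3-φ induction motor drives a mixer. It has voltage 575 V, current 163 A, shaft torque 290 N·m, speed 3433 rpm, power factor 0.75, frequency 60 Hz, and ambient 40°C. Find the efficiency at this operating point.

85.6 %

ω = 2π × 3433/60 = 359.5 rad/s; P_out = τω = 290 × 359.5 = 104255 W
P_in = √3·V_L·I_L·cosφ = 1.732 × 575 × 163 × 0.75 = 121749 W
η = P_out / P_in = 104255 / 121749 = 0.856 = 85.6%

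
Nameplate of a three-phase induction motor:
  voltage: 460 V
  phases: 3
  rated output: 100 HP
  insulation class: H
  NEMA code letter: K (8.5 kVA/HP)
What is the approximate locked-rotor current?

1070 A

S_LR = 8.5 × 100 = 850 kVA
I_LR = S_LR/(√3·V_L) = 850000/(1.732×460) = 1070 A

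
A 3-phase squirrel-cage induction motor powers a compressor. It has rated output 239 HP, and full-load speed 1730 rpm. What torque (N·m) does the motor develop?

984 N·m

P_out = 239 × 746 = 178294 W
ω = 2π × 1730/60 = 181.2 rad/s
τ = P_out/ω = 178294/181.2 = 984 N·m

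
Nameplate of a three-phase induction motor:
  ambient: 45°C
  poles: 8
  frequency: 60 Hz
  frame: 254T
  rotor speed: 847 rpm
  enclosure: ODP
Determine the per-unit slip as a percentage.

5.9 %

n_s = 120f/p = 120×60/8 = 900 rpm
s = (n_s − n)/n_s = (900 − 847)/900 = 0.0589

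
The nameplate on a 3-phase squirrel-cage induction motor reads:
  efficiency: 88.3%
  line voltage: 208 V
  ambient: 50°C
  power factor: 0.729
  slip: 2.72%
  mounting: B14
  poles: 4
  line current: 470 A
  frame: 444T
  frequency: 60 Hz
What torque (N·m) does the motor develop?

594 N·m

P_in = √3·V·I·cosφ = 1.732 × 208 × 470 × 0.729 = 123435 W
P_out = η·P_in = 0.883 × 123435 = 108993 W
n_s = 120×60/4 = 1800 rpm; n = 1800×(1−0.0272) = 1751 rpm
ω = 2π×1751/60 = 183.4 rad/s
τ = P_out/ω = 108993/183.4 = 594 N·m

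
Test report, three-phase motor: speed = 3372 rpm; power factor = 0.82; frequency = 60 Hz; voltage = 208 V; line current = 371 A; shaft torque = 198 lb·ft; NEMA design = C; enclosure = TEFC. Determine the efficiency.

τ = 198 lb·ft × 1.356 = 268.5 N·m
ω = 2π × 3372/60 = 353.1 rad/s; P_out = τω = 268.5 × 353.1 = 94807 W
P_in = √3·V_L·I_L·cosφ = 1.732 × 208 × 371 × 0.82 = 109597 W
η = P_out / P_in = 94807 / 109597 = 0.865 = 86.5%

86.5 %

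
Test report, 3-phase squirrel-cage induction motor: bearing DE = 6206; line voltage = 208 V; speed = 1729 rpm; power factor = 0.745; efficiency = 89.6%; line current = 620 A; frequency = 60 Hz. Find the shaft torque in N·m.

P_in = √3·V·I·cosφ = 1.732 × 208 × 620 × 0.745 = 166402 W
P_out = η·P_in = 0.896 × 166402 = 149096 W
n = 1729 rpm
ω = 2π×1729/60 = 181.1 rad/s
τ = P_out/ω = 149096/181.1 = 823 N·m

823 N·m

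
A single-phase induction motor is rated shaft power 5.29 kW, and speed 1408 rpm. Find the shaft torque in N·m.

ω = 2π × 1408/60 = 147.4 rad/s
τ = P/ω = 5290/147.4 = 35.9 N·m

35.9 N·m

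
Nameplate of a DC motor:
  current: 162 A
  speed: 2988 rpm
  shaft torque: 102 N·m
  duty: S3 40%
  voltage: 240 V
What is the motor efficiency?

82.1 %

ω = 2π × 2988/60 = 312.9 rad/s; P_out = τω = 102 × 312.9 = 31916 W
P_in = V·I = 240 × 162 = 38880 W
η = P_out / P_in = 31916 / 38880 = 0.821 = 82.1%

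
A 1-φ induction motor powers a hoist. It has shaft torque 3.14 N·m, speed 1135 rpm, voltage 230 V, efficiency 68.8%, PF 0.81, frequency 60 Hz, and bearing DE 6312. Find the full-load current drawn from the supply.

2.91 A

ω = 2π×1135/60 = 118.9 rad/s; P_out = τω = 3.14 × 118.9 = 373 W
P_in = P_out / η = 373 / 0.688 = 542 W
I = P_in / (V·cosφ) = 542 / (230 × 0.81) = 2.91 A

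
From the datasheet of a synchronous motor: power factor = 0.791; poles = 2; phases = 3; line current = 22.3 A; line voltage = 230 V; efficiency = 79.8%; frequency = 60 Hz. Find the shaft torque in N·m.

14.9 N·m

P_in = √3·V·I·cosφ = 1.732 × 230 × 22.3 × 0.791 = 7027 W
P_out = η·P_in = 0.798 × 7027 = 5608 W
n = n_s = 120×60/2 = 3600 rpm (synchronous)
ω = 2π×3600/60 = 377 rad/s
τ = P_out/ω = 5608/377 = 14.9 N·m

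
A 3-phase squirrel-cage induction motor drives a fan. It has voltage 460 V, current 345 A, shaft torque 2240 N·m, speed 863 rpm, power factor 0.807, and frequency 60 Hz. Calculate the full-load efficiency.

ω = 2π × 863/60 = 90.37 rad/s; P_out = τω = 2240 × 90.37 = 202429 W
P_in = √3·V_L·I_L·cosφ = 1.732 × 460 × 345 × 0.807 = 221819 W
η = P_out / P_in = 202429 / 221819 = 0.913 = 91.3%

91.3 %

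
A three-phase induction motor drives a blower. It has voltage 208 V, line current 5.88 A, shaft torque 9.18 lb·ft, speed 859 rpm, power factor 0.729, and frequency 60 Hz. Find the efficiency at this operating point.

τ = 9.18 lb·ft × 1.356 = 12.45 N·m
ω = 2π × 859/60 = 89.95 rad/s; P_out = τω = 12.45 × 89.95 = 1120 W
P_in = √3·V_L·I_L·cosφ = 1.732 × 208 × 5.88 × 0.729 = 1544 W
η = P_out / P_in = 1120 / 1544 = 0.725 = 72.5%

72.5 %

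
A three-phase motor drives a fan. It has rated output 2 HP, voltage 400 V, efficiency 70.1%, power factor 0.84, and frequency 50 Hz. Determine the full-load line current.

P_out = 2 × 746 = 1492 W
P_in = P_out / η = 1492 / 0.701 = 2128 W
I_L = P_in / (√3·V_L·cosφ) = 2128 / (1.732 × 400 × 0.84) = 3.66 A

3.66 A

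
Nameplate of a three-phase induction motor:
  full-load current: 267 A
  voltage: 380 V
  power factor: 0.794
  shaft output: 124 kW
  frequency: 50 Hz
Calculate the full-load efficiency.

88.9 %

P_out = 124 kW = 124000 W
P_in = √3·V_L·I_L·cosφ = 1.732 × 380 × 267 × 0.794 = 139529 W
η = P_out / P_in = 124000 / 139529 = 0.889 = 88.9%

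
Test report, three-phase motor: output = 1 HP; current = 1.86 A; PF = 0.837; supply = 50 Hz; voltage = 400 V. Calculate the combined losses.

P_in = √3·V·I·cosφ = 1.732×400×1.86×0.837 = 1079 W
P_out = 1×746 = 746 W
Losses = P_in − P_out = 1079 − 746 = 333 W

333 W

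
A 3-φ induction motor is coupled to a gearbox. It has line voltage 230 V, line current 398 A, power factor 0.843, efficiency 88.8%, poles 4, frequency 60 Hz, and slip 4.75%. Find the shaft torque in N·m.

P_in = √3·V·I·cosφ = 1.732 × 230 × 398 × 0.843 = 133655 W
P_out = η·P_in = 0.888 × 133655 = 118686 W
n_s = 120×60/4 = 1800 rpm; n = 1800×(1−0.0475) = 1715 rpm
ω = 2π×1715/60 = 179.6 rad/s
τ = P_out/ω = 118686/179.6 = 661 N·m

661 N·m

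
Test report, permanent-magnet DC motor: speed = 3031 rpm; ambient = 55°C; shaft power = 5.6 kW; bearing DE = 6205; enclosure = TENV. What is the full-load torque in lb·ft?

13 lb·ft

ω = 2π × 3031/60 = 317.4 rad/s
τ = P/ω = 5600/317.4 = 17.64 N·m
In lb·ft: 17.64/1.356 = 13 lb·ft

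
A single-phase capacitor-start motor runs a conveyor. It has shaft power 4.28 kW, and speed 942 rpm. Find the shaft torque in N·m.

43.4 N·m

ω = 2π × 942/60 = 98.65 rad/s
τ = P/ω = 4280/98.65 = 43.4 N·m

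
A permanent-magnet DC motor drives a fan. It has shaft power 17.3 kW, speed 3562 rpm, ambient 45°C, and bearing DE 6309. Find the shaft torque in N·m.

46.4 N·m

ω = 2π × 3562/60 = 373 rad/s
τ = P/ω = 17300/373 = 46.4 N·m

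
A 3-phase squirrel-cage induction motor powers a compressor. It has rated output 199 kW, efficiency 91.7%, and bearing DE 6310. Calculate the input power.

217 kW

P_out = 199000 W
P_in = P_out/η = 199000/0.917 = 217012 W = 217 kW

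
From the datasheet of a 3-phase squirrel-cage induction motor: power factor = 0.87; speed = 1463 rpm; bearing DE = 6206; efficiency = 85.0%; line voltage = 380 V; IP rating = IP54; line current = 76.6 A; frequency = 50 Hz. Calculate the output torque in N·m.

243 N·m

P_in = √3·V·I·cosφ = 1.732 × 380 × 76.6 × 0.87 = 43861 W
P_out = η·P_in = 0.85 × 43861 = 37282 W
n = 1463 rpm
ω = 2π×1463/60 = 153.2 rad/s
τ = P_out/ω = 37282/153.2 = 243 N·m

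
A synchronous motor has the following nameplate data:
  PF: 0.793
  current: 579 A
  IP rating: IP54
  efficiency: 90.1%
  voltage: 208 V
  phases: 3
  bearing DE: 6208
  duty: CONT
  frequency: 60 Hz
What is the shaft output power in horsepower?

P_in = √3·V·I·cosφ = 1.732 × 208 × 579 × 0.793 = 165410 W
P_out = η·P_in = 0.901 × 165410 = 149034 W
= 149034/746 = 200 HP

200 HP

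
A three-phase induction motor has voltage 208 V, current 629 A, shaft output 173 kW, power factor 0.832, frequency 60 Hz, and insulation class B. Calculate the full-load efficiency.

P_out = 173 kW = 173000 W
P_in = √3·V_L·I_L·cosφ = 1.732 × 208 × 629 × 0.832 = 188532 W
η = P_out / P_in = 173000 / 188532 = 0.918 = 91.8%

91.8 %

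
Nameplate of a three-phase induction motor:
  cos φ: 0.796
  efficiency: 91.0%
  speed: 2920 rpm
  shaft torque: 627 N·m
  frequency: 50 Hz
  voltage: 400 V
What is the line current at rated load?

382 A

ω = 2π×2920/60 = 305.8 rad/s; P_out = τω = 627 × 305.8 = 191737 W
P_in = P_out / η = 191737 / 0.910 = 210700 W
I_L = P_in / (√3·V_L·cosφ) = 210700 / (1.732 × 400 × 0.796) = 382 A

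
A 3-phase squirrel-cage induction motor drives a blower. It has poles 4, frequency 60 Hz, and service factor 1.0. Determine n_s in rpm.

n_s = 120f/p = 120×60/4 = 1800 rpm

1800 rpm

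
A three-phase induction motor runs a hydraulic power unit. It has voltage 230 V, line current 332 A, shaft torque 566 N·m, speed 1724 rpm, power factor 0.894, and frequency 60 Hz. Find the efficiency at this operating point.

ω = 2π × 1724/60 = 180.5 rad/s; P_out = τω = 566 × 180.5 = 102163 W
P_in = √3·V_L·I_L·cosφ = 1.732 × 230 × 332 × 0.894 = 118236 W
η = P_out / P_in = 102163 / 118236 = 0.864 = 86.4%

86.4 %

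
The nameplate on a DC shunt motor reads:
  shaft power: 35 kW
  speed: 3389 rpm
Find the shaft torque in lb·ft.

72.7 lb·ft

ω = 2π × 3389/60 = 354.9 rad/s
τ = P/ω = 35000/354.9 = 98.62 N·m
In lb·ft: 98.62/1.356 = 72.7 lb·ft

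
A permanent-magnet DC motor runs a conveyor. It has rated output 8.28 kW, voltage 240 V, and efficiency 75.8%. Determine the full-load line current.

P_out = 8.28 kW = 8280 W
P_in = P_out / η = 8280 / 0.758 = 10923 W
I = P_in / V = 10923 / 240 = 45.5 A

45.5 A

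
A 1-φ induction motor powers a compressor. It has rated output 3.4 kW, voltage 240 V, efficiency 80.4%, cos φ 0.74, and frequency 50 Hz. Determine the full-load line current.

23.8 A

P_out = 3.4 kW = 3400 W
P_in = P_out / η = 3400 / 0.804 = 4229 W
I = P_in / (V·cosφ) = 4229 / (240 × 0.74) = 23.8 A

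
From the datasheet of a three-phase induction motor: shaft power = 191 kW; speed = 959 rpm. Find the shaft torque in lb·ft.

ω = 2π × 959/60 = 100.4 rad/s
τ = P/ω = 191000/100.4 = 1902 N·m
In lb·ft: 1902/1.356 = 1400 lb·ft

1400 lb·ft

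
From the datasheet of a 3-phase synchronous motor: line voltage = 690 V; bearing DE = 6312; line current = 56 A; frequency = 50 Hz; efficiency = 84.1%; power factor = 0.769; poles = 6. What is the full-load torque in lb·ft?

P_in = √3·V·I·cosφ = 1.732 × 690 × 56 × 0.769 = 51465 W
P_out = η·P_in = 0.841 × 51465 = 43282 W
n = n_s = 120×50/6 = 1000 rpm (synchronous)
ω = 2π×1000/60 = 104.7 rad/s
τ = P_out/ω = 43282/104.7 = 413.4 N·m
In lb·ft: 413.4/1.356 = 305 lb·ft

305 lb·ft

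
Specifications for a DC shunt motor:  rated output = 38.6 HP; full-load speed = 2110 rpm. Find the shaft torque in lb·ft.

96.1 lb·ft

P_out = 38.6 × 746 = 28796 W
ω = 2π × 2110/60 = 221 rad/s
τ = P_out/ω = 28796/221 = 130.3 N·m
In lb·ft: 130.3/1.356 = 96.1 lb·ft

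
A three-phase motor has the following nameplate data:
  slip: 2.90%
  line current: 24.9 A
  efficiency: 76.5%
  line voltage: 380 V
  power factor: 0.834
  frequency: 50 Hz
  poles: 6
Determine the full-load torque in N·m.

103 N·m

P_in = √3·V·I·cosφ = 1.732 × 380 × 24.9 × 0.834 = 13668 W
P_out = η·P_in = 0.765 × 13668 = 10456 W
n_s = 120×50/6 = 1000 rpm; n = 1000×(1−0.029) = 971 rpm
ω = 2π×971/60 = 101.7 rad/s
τ = P_out/ω = 10456/101.7 = 103 N·m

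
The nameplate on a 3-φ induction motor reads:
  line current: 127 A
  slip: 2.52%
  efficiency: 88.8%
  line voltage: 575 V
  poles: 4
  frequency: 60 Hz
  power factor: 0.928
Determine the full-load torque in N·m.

567 N·m

P_in = √3·V·I·cosφ = 1.732 × 575 × 127 × 0.928 = 117373 W
P_out = η·P_in = 0.888 × 117373 = 104227 W
n_s = 120×60/4 = 1800 rpm; n = 1800×(1−0.0252) = 1755 rpm
ω = 2π×1755/60 = 183.8 rad/s
τ = P_out/ω = 104227/183.8 = 567 N·m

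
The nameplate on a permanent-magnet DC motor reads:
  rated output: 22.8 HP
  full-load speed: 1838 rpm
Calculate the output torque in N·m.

P_out = 22.8 × 746 = 17009 W
ω = 2π × 1838/60 = 192.5 rad/s
τ = P_out/ω = 17009/192.5 = 88.4 N·m

88.4 N·m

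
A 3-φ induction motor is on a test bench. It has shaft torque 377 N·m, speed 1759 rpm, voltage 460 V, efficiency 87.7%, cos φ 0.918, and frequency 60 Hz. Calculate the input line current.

108 A

ω = 2π×1759/60 = 184.2 rad/s; P_out = τω = 377 × 184.2 = 69443 W
P_in = P_out / η = 69443 / 0.877 = 79182 W
I_L = P_in / (√3·V_L·cosφ) = 79182 / (1.732 × 460 × 0.918) = 108 A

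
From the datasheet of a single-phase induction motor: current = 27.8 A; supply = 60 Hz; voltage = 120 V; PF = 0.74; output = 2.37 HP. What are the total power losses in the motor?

701 W

P_in = V·I·cosφ = 120×27.8×0.74 = 2469 W
P_out = 2.37×746 = 1768 W
Losses = P_in − P_out = 2469 − 1768 = 701 W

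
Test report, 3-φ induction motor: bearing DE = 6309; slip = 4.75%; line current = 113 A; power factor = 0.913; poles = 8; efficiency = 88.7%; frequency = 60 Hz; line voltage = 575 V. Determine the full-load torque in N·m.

P_in = √3·V·I·cosφ = 1.732 × 575 × 113 × 0.913 = 102746 W
P_out = η·P_in = 0.887 × 102746 = 91136 W
n_s = 120×60/8 = 900 rpm; n = 900×(1−0.0475) = 857 rpm
ω = 2π×857/60 = 89.74 rad/s
τ = P_out/ω = 91136/89.74 = 1020 N·m

1020 N·m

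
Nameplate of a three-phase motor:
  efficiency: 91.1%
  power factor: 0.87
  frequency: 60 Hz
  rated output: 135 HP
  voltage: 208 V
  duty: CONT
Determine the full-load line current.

P_out = 135 × 746 = 100710 W
P_in = P_out / η = 100710 / 0.911 = 110549 W
I_L = P_in / (√3·V_L·cosφ) = 110549 / (1.732 × 208 × 0.87) = 353 A

353 A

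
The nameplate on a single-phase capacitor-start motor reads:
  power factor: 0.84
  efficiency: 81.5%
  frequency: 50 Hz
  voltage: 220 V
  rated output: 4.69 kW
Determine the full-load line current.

31.1 A

P_out = 4.69 kW = 4690 W
P_in = P_out / η = 4690 / 0.815 = 5755 W
I = P_in / (V·cosφ) = 5755 / (220 × 0.84) = 31.1 A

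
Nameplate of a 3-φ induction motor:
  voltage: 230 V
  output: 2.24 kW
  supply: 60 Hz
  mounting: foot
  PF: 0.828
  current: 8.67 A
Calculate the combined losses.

P_in = √3·V·I·cosφ = 1.732×230×8.67×0.828 = 2860 W
P_out = 2240 W
Losses = P_in − P_out = 2860 − 2240 = 620 W

620 W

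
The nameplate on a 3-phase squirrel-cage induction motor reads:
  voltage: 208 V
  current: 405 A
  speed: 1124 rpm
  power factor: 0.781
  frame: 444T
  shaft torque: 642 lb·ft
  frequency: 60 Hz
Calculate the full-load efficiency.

τ = 642 lb·ft × 1.356 = 870.6 N·m
ω = 2π × 1124/60 = 117.7 rad/s; P_out = τω = 870.6 × 117.7 = 102470 W
P_in = √3·V_L·I_L·cosφ = 1.732 × 208 × 405 × 0.781 = 113951 W
η = P_out / P_in = 102470 / 113951 = 0.899 = 89.9%

89.9 %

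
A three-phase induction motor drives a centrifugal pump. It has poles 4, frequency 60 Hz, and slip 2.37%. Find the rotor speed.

n_s = 120f/p = 120×60/4 = 1800 rpm
n = n_s(1 − s) = 1800 × (1 − 0.0237) = 1757 rpm

1757 rpm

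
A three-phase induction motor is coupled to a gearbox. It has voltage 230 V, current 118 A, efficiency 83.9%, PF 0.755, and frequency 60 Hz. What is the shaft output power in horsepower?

39.9 HP

P_in = √3·V·I·cosφ = 1.732 × 230 × 118 × 0.755 = 35490 W
P_out = η·P_in = 0.839 × 35490 = 29776 W
= 29776/746 = 39.9 HP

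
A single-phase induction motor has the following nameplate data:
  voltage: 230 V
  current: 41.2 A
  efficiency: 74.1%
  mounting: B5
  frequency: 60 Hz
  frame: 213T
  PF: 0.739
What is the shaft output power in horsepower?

P_in = V·I·cosφ = 230 × 41.2 × 0.739 = 7003 W
P_out = η·P_in = 0.741 × 7003 = 5189 W
= 5189/746 = 6.96 HP

6.96 HP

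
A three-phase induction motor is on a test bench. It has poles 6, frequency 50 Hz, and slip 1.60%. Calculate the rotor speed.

n_s = 120f/p = 120×50/6 = 1000 rpm
n = n_s(1 − s) = 1000 × (1 − 0.016) = 984 rpm

984 rpm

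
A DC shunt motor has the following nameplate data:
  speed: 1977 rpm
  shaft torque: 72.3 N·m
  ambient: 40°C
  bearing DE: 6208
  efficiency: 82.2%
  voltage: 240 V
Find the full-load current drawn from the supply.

ω = 2π×1977/60 = 207 rad/s; P_out = τω = 72.3 × 207 = 14966 W
P_in = P_out / η = 14966 / 0.822 = 18207 W
I = P_in / V = 18207 / 240 = 75.9 A

75.9 A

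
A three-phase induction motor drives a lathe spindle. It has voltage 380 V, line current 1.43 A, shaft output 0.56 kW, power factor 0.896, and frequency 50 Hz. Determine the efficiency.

66.4 %

P_out = 0.56 kW = 560 W
P_in = √3·V_L·I_L·cosφ = 1.732 × 380 × 1.43 × 0.896 = 843 W
η = P_out / P_in = 560 / 843 = 0.664 = 66.4%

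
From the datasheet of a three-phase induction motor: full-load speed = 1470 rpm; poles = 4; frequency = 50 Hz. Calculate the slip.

2.00 %

n_s = 120f/p = 120×50/4 = 1500 rpm
s = (n_s − n)/n_s = (1500 − 1470)/1500 = 0.0200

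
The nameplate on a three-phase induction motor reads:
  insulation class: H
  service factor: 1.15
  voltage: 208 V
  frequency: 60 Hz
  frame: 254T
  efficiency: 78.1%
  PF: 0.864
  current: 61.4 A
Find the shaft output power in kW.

14.9 kW

P_in = √3·V·I·cosφ = 1.732 × 208 × 61.4 × 0.864 = 19111 W
P_out = η·P_in = 0.781 × 19111 = 14926 W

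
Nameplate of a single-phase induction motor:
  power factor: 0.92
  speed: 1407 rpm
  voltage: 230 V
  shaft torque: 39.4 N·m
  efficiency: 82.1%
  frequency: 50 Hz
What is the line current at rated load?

33.4 A

ω = 2π×1407/60 = 147.3 rad/s; P_out = τω = 39.4 × 147.3 = 5804 W
P_in = P_out / η = 5804 / 0.821 = 7069 W
I = P_in / (V·cosφ) = 7069 / (230 × 0.92) = 33.4 A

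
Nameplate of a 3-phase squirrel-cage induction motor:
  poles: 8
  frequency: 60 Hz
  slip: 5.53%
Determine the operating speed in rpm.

n_s = 120f/p = 120×60/8 = 900 rpm
n = n_s(1 − s) = 900 × (1 − 0.0553) = 850 rpm

850 rpm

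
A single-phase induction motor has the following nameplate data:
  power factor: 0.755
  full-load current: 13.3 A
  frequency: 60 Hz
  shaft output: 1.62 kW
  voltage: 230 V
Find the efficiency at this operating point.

P_out = 1.62 kW = 1620 W
P_in = V·I·cosφ = 230 × 13.3 × 0.755 = 2310 W
η = P_out / P_in = 1620 / 2310 = 0.701 = 70.1%

70.1 %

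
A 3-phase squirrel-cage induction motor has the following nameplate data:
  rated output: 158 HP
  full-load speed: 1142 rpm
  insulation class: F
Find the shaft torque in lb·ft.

727 lb·ft

P_out = 158 × 746 = 117868 W
ω = 2π × 1142/60 = 119.6 rad/s
τ = P_out/ω = 117868/119.6 = 985.5 N·m
In lb·ft: 985.5/1.356 = 727 lb·ft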